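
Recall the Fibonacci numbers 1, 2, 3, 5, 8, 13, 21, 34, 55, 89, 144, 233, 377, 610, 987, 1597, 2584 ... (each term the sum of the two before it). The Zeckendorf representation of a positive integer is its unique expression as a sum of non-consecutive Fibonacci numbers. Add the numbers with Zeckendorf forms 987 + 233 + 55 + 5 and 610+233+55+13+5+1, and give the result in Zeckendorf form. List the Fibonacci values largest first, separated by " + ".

1597 + 377 + 144 + 55 + 21 + 3

The two numbers are 1280 and 917, so their sum is 2197.
1597 ≤ 2197 < 2584, so take 1597; remainder 600
377 ≤ 600 < 610, so take 377; remainder 223
144 ≤ 223 < 233, so take 144; remainder 79
55 ≤ 79 < 89, so take 55; remainder 24
21 ≤ 24 < 34, so take 21; remainder 3
3 ≤ 3 < 5, so take 3; remainder 0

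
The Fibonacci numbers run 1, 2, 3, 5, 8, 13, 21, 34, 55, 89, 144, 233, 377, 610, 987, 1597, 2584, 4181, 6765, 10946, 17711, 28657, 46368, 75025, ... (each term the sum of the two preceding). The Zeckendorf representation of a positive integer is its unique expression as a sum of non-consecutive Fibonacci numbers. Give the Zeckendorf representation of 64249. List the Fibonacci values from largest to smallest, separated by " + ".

46368 + 17711 + 144 + 21 + 5

64249 − 46368 = 17881
17881 − 17711 = 170
170 − 144 = 26
26 − 21 = 5
5 − 5 = 0
So 64249 = 46368 + 17711 + 144 + 21 + 5, with no two terms consecutive in the sequence.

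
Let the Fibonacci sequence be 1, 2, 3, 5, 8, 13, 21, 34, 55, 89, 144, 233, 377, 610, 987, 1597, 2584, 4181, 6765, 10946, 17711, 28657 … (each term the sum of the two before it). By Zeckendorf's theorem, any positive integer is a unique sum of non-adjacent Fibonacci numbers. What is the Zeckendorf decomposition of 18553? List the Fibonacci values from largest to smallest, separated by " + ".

17711 + 610 + 144 + 55 + 21 + 8 + 3 + 1

Repeatedly subtract the largest Fibonacci number that fits:
18553 − 17711 = 842
842 − 610 = 232
232 − 144 = 88
88 − 55 = 33
33 − 21 = 12
12 − 8 = 4
4 − 3 = 1
1 − 1 = 0
So 18553 = 17711 + 610 + 144 + 55 + 21 + 8 + 3 + 1, with no two terms consecutive in the sequence.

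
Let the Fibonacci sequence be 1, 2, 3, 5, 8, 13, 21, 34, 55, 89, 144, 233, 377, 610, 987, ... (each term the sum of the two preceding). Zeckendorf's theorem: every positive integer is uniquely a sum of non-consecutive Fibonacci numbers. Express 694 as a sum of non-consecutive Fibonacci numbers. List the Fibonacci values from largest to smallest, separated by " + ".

610 ≤ 694 < 987, so take 610; remainder 84
55 ≤ 84 < 89, so take 55; remainder 29
21 ≤ 29 < 34, so take 21; remainder 8
8 ≤ 8 < 13, so take 8; remainder 0
So 694 = 610 + 55 + 21 + 8, with no two terms consecutive in the sequence.

610 + 55 + 21 + 8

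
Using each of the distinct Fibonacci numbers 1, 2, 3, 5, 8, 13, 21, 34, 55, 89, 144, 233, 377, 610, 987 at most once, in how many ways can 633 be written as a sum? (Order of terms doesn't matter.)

12

633 = 610+21+2 = 610+13+8+2 = 377+233+21+2 = 610+13+5+3+2 = 377+233+13+8+2 = … (7 more), for 12 in all.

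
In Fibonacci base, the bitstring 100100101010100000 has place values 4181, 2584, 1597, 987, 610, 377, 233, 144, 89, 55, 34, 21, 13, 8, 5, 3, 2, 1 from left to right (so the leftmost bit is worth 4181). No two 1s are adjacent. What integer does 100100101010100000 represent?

Summing the place values of the 1 bits: 4181 + 987 + 233 + 89 + 34 + 13 = 5537.

5537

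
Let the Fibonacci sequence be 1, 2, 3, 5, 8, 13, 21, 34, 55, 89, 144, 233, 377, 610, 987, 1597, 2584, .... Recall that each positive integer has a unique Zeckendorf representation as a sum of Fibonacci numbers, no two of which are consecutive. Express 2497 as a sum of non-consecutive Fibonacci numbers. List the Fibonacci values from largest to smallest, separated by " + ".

1597 + 610 + 233 + 55 + 2

2497: greatest Fibonacci not exceeding it is 1597, leaving 900
900: greatest Fibonacci not exceeding it is 610, leaving 290
290: greatest Fibonacci not exceeding it is 233, leaving 57
57: greatest Fibonacci not exceeding it is 55, leaving 2
2: greatest Fibonacci not exceeding it is 2, leaving 0
So 2497 = 1597 + 610 + 233 + 55 + 2, with no two terms consecutive in the sequence.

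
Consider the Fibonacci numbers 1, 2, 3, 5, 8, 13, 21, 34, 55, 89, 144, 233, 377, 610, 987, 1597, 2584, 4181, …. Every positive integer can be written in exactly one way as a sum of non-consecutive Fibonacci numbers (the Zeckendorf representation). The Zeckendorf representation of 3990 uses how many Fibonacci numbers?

5

Greedy algorithm:
largest Fibonacci ≤ 3990 is 2584; 3990 − 2584 = 1406
largest Fibonacci ≤ 1406 is 987; 1406 − 987 = 419
largest Fibonacci ≤ 419 is 377; 419 − 377 = 42
largest Fibonacci ≤ 42 is 34; 42 − 34 = 8
largest Fibonacci ≤ 8 is 8; 8 − 8 = 0
3990 = 2584 + 987 + 377 + 34 + 8, which has 5 terms.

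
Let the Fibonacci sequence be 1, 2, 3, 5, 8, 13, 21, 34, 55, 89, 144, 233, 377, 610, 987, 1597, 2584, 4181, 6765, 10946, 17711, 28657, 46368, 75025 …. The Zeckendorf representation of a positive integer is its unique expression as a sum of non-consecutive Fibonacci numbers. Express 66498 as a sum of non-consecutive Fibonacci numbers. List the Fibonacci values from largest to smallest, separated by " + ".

66498 − 46368 = 20130
20130 − 17711 = 2419
2419 − 1597 = 822
822 − 610 = 212
212 − 144 = 68
68 − 55 = 13
13 − 13 = 0
So 66498 = 46368 + 17711 + 1597 + 610 + 144 + 55 + 13, with no two terms consecutive in the sequence.

46368 + 17711 + 1597 + 610 + 144 + 55 + 13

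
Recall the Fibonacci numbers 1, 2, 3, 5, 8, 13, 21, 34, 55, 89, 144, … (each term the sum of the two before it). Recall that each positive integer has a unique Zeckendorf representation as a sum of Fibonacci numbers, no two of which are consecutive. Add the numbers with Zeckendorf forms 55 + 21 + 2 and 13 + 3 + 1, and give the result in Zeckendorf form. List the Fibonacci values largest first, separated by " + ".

The two numbers are 78 and 17, so their sum is 95.
subtract 89 from 95: 6 remains
subtract 5 from 6: 1 remains
subtract 1 from 1: 0 remains

89 + 5 + 1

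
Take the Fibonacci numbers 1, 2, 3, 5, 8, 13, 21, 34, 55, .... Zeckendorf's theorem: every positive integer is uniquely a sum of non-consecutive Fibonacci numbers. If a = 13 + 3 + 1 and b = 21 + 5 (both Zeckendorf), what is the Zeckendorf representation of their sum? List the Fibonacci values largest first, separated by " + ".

The two numbers are 17 and 26, so their sum is 43.
largest Fibonacci ≤ 43 is 34; 43 − 34 = 9
largest Fibonacci ≤ 9 is 8; 9 − 8 = 1
largest Fibonacci ≤ 1 is 1; 1 − 1 = 0

34 + 8 + 1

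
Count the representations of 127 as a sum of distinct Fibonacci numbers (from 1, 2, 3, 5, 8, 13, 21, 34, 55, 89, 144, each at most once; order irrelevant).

5

127 = 89+34+3+1 = 89+21+13+3+1 = 89+21+8+5+3+1 = 55+34+21+13+3+1 = 55+34+21+8+5+3+1 — 5 representations.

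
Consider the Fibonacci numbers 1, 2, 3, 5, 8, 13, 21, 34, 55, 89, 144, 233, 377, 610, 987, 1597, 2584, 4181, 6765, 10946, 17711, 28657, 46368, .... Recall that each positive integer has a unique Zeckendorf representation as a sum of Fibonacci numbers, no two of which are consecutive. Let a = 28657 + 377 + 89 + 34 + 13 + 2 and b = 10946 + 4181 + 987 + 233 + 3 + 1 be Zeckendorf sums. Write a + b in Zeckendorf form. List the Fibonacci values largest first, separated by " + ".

28657 + 10946 + 4181 + 1597 + 89 + 34 + 13 + 5 + 1

The two numbers are 29172 and 16351, so their sum is 45523.
Greedy algorithm:
take 28657 (≤ 45523); 45523 − 28657 = 16866
take 10946 (≤ 16866); 16866 − 10946 = 5920
take 4181 (≤ 5920); 5920 − 4181 = 1739
take 1597 (≤ 1739); 1739 − 1597 = 142
take 89 (≤ 142); 142 − 89 = 53
take 34 (≤ 53); 53 − 34 = 19
take 13 (≤ 19); 19 − 13 = 6
take 5 (≤ 6); 6 − 5 = 1
take 1 (≤ 1); 1 − 1 = 0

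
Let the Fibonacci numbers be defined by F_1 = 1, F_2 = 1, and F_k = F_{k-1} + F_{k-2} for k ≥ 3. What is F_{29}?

514229

Iterating the recurrence up to F_{23} = 28657 and F_{22} = 17711:
F_{24} = F_{23} + F_{22} = 28657 + 17711 = 46368
F_{25} = F_{24} + F_{23} = 46368 + 28657 = 75025
F_{26} = F_{25} + F_{24} = 75025 + 46368 = 121393
F_{27} = F_{26} + F_{25} = 121393 + 75025 = 196418
F_{28} = F_{27} + F_{26} = 196418 + 121393 = 317811
F_{29} = F_{28} + F_{27} = 317811 + 196418 = 514229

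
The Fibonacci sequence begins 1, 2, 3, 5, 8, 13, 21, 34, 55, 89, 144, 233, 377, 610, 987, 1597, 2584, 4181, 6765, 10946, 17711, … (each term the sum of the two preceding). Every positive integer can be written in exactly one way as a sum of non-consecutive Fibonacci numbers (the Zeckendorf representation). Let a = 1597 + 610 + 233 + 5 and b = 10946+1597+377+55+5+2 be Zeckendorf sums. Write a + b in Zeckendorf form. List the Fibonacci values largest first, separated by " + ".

10946 + 4181 + 233 + 55 + 8 + 3 + 1

The two numbers are 2445 and 12982, so their sum is 15427.
15427: greatest Fibonacci not exceeding it is 10946, leaving 4481
4481: greatest Fibonacci not exceeding it is 4181, leaving 300
300: greatest Fibonacci not exceeding it is 233, leaving 67
67: greatest Fibonacci not exceeding it is 55, leaving 12
12: greatest Fibonacci not exceeding it is 8, leaving 4
4: greatest Fibonacci not exceeding it is 3, leaving 1
1: greatest Fibonacci not exceeding it is 1, leaving 0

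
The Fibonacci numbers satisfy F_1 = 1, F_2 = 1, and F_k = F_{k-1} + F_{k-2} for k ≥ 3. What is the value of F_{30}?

Iterating the recurrence up to F_{23} = 28657 and F_{22} = 17711:
F_{24} = F_{23} + F_{22} = 28657 + 17711 = 46368
F_{25} = F_{24} + F_{23} = 46368 + 28657 = 75025
F_{26} = F_{25} + F_{24} = 75025 + 46368 = 121393
F_{27} = F_{26} + F_{25} = 121393 + 75025 = 196418
F_{28} = F_{27} + F_{26} = 196418 + 121393 = 317811
F_{29} = F_{28} + F_{27} = 317811 + 196418 = 514229
F_{30} = F_{29} + F_{28} = 514229 + 317811 = 832040

832040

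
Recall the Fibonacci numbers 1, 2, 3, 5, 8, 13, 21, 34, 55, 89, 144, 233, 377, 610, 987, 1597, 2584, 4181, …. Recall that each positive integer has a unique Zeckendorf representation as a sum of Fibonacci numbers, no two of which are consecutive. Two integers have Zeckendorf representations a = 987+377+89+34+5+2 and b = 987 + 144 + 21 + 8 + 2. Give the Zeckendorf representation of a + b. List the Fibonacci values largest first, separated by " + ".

2584 + 55 + 13 + 3 + 1

The two numbers are 1494 and 1162, so their sum is 2656.
Greedy algorithm:
largest Fibonacci ≤ 2656 is 2584; 2656 − 2584 = 72
largest Fibonacci ≤ 72 is 55; 72 − 55 = 17
largest Fibonacci ≤ 17 is 13; 17 − 13 = 4
largest Fibonacci ≤ 4 is 3; 4 − 3 = 1
largest Fibonacci ≤ 1 is 1; 1 − 1 = 0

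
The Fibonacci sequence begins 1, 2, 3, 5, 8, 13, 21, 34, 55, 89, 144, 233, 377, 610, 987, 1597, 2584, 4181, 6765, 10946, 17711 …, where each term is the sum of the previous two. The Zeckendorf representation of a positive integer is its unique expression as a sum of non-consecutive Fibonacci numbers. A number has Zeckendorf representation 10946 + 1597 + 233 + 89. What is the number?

10946 + 1597 + 233 + 89 = 12865.

12865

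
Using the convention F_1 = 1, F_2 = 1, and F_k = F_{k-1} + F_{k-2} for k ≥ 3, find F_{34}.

5702887

Iterating the recurrence up to F_{26} = 121393 and F_{25} = 75025:
F_{27} = F_{26} + F_{25} = 121393 + 75025 = 196418
F_{28} = F_{27} + F_{26} = 196418 + 121393 = 317811
F_{29} = F_{28} + F_{27} = 317811 + 196418 = 514229
F_{30} = F_{29} + F_{28} = 514229 + 317811 = 832040
F_{31} = F_{30} + F_{29} = 832040 + 514229 = 1346269
F_{32} = F_{31} + F_{30} = 1346269 + 832040 = 2178309
F_{33} = F_{32} + F_{31} = 2178309 + 1346269 = 3524578
F_{34} = F_{33} + F_{32} = 3524578 + 2178309 = 5702887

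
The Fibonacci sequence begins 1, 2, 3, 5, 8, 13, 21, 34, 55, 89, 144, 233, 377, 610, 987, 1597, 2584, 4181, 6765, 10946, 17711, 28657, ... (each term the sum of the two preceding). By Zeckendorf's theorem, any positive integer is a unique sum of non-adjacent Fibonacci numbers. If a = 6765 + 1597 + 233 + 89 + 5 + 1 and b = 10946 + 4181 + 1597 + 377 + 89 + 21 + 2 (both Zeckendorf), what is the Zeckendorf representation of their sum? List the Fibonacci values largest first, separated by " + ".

The two numbers are 8690 and 17213, so their sum is 25903.
take 17711 (≤ 25903); 25903 − 17711 = 8192
take 6765 (≤ 8192); 8192 − 6765 = 1427
take 987 (≤ 1427); 1427 − 987 = 440
take 377 (≤ 440); 440 − 377 = 63
take 55 (≤ 63); 63 − 55 = 8
take 8 (≤ 8); 8 − 8 = 0

17711 + 6765 + 987 + 377 + 55 + 8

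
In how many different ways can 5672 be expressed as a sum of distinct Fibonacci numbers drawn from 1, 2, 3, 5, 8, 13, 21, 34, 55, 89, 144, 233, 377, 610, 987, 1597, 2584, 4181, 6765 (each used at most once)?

30

Starting from the Zeckendorf form and repeatedly splitting a term F_k into F_{k−1} + F_{k−2} (when neither is already used) reaches every representation.
5672 = 4181+987+377+89+34+3+1 = 4181+987+377+89+21+13+3+1 = 4181+987+233+144+89+34+3+1 = … (27 more), for 30 in all.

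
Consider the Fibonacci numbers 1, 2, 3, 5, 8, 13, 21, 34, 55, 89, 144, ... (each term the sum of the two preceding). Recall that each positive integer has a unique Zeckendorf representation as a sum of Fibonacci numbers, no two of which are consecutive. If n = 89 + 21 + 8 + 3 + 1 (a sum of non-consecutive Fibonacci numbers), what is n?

89 + 21 + 8 + 3 + 1 = 122.

122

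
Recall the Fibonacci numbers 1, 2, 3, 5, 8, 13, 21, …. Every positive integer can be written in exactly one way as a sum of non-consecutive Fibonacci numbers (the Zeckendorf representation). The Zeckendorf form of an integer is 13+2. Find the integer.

15

13+2 = 15.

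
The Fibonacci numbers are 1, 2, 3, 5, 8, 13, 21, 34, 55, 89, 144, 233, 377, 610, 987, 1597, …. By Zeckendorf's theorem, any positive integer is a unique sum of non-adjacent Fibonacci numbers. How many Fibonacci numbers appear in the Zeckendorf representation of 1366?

Repeatedly subtract the largest Fibonacci number that fits:
1366: greatest Fibonacci not exceeding it is 987, leaving 379
379: greatest Fibonacci not exceeding it is 377, leaving 2
2: greatest Fibonacci not exceeding it is 2, leaving 0
1366 = 987 + 377 + 2, which has 3 terms.

3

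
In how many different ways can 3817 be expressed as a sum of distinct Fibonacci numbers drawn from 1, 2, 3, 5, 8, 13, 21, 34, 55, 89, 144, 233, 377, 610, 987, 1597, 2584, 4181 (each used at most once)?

33

Starting from the Zeckendorf form and repeatedly splitting a term F_k into F_{k−1} + F_{k−2} (when neither is already used) reaches every representation.
3817 = 2584+987+233+13 = 2584+987+233+8+5 = 2584+987+144+89+13 = … (30 more), for 33 in all.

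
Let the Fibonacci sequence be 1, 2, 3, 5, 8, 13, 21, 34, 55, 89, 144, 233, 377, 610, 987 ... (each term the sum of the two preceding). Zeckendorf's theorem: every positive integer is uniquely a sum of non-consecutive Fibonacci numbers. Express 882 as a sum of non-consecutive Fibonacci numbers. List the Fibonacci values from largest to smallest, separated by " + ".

610 + 233 + 34 + 5

take 610 (≤ 882); 882 − 610 = 272
take 233 (≤ 272); 272 − 233 = 39
take 34 (≤ 39); 39 − 34 = 5
take 5 (≤ 5); 5 − 5 = 0
So 882 = 610 + 233 + 34 + 5, with no two terms consecutive in the sequence.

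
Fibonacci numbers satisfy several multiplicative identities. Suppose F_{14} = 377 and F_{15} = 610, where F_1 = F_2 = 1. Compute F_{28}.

By the doubling identity F_{2k} = F_k(2F_{k+1} − F_k): F_{28} = 377·(2·610 − 377) = 377·843 = 317811.

317811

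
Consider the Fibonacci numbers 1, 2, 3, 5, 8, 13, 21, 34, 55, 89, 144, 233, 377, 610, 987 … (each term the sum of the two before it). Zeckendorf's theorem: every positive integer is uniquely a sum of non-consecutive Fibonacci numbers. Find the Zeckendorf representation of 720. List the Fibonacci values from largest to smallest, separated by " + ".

610 + 89 + 21

720 − 610 = 110
110 − 89 = 21
21 − 21 = 0
So 720 = 610 + 89 + 21, with no two terms consecutive in the sequence.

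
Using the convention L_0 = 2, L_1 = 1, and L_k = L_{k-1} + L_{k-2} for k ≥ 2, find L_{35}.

Iterating the recurrence up to L_{29} = 1149851 and L_{28} = 710647:
L_{30} = L_{29} + L_{28} = 1149851 + 710647 = 1860498
L_{31} = L_{30} + L_{29} = 1860498 + 1149851 = 3010349
L_{32} = L_{31} + L_{30} = 3010349 + 1860498 = 4870847
L_{33} = L_{32} + L_{31} = 4870847 + 3010349 = 7881196
L_{34} = L_{33} + L_{32} = 7881196 + 4870847 = 12752043
L_{35} = L_{34} + L_{33} = 12752043 + 7881196 = 20633239

20633239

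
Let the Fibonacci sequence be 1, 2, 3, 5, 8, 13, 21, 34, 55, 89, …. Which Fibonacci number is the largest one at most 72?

55

55 ≤ 72 < 89, so the largest Fibonacci number not exceeding 72 is 55.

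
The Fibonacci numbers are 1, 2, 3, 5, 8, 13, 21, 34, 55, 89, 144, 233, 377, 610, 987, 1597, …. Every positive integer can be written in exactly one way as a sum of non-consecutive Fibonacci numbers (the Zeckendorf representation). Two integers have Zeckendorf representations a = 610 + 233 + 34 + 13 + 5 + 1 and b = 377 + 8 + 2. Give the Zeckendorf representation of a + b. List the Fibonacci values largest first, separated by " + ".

987 + 233 + 55 + 8

The two numbers are 896 and 387, so their sum is 1283.
1283 − 987 = 296
296 − 233 = 63
63 − 55 = 8
8 − 8 = 0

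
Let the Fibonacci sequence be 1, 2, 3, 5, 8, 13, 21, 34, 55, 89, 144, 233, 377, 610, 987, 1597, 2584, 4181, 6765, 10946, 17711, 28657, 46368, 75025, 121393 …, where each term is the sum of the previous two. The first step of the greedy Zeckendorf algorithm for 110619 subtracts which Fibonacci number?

75025 ≤ 110619 < 121393, so the largest Fibonacci number not exceeding 110619 is 75025.

75025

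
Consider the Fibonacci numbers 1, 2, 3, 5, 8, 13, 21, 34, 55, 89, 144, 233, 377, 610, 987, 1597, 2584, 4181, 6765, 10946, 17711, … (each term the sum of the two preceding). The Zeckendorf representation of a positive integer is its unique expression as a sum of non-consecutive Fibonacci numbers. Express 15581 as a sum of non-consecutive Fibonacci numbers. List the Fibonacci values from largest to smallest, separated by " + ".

10946 + 4181 + 377 + 55 + 21 + 1

Repeatedly subtract the largest Fibonacci number that fits:
15581 − 10946 = 4635
4635 − 4181 = 454
454 − 377 = 77
77 − 55 = 22
22 − 21 = 1
1 − 1 = 0
So 15581 = 10946 + 4181 + 377 + 55 + 21 + 1, with no two terms consecutive in the sequence.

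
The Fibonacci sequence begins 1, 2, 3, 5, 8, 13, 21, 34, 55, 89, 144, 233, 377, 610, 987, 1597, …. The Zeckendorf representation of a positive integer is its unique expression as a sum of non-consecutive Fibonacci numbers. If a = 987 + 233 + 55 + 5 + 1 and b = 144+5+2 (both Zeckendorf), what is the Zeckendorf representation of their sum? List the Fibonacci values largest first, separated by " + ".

The two numbers are 1281 and 151, so their sum is 1432.
Greedy algorithm:
largest Fibonacci ≤ 1432 is 987; 1432 − 987 = 445
largest Fibonacci ≤ 445 is 377; 445 − 377 = 68
largest Fibonacci ≤ 68 is 55; 68 − 55 = 13
largest Fibonacci ≤ 13 is 13; 13 − 13 = 0

987 + 377 + 55 + 13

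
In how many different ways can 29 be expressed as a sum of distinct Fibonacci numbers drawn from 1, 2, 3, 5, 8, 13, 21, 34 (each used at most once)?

Starting from the Zeckendorf form and repeatedly splitting a term F_k into F_{k−1} + F_{k−2} (when neither is already used) reaches every representation.
29 = 21+8 = 21+5+3 = 21+5+2+1 = … (2 more), for 5 in all.

5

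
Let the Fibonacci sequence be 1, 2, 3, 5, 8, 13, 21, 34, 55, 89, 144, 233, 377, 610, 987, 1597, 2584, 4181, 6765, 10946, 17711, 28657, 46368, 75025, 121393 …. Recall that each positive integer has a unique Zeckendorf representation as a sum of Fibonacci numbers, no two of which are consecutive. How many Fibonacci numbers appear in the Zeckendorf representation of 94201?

subtract 75025 from 94201: 19176 remains
subtract 17711 from 19176: 1465 remains
subtract 987 from 1465: 478 remains
subtract 377 from 478: 101 remains
subtract 89 from 101: 12 remains
subtract 8 from 12: 4 remains
subtract 3 from 4: 1 remains
subtract 1 from 1: 0 remains
94201 = 75025 + 17711 + 987 + 377 + 89 + 8 + 3 + 1, which has 8 terms.

8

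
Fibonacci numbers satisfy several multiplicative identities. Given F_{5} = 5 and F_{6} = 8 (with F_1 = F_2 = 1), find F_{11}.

By F_{2k+1} = F_k² + F_{k+1}²: F_{11} = 5² + 8² = 25 + 64 = 89.

89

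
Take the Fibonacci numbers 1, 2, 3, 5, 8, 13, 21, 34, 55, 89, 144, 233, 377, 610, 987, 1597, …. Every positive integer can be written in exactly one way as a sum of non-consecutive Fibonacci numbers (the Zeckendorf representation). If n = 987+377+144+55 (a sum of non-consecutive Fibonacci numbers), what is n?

987+377+144+55 = 1563.

1563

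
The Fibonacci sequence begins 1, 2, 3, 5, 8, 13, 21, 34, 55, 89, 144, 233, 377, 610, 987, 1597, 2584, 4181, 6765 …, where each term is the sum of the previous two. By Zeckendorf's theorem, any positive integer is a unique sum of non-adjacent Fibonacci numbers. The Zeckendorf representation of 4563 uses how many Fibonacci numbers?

3

Greedily peel off the largest Fibonacci term at each step:
take 4181 (≤ 4563); 4563 − 4181 = 382
take 377 (≤ 382); 382 − 377 = 5
take 5 (≤ 5); 5 − 5 = 0
4563 = 4181 + 377 + 5, which has 3 terms.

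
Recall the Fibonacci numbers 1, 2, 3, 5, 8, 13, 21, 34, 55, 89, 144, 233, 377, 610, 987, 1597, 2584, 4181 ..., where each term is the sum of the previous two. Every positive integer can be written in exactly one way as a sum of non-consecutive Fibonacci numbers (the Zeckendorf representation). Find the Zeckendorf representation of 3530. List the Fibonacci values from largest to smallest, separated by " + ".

take 2584 (≤ 3530); 3530 − 2584 = 946
take 610 (≤ 946); 946 − 610 = 336
take 233 (≤ 336); 336 − 233 = 103
take 89 (≤ 103); 103 − 89 = 14
take 13 (≤ 14); 14 − 13 = 1
take 1 (≤ 1); 1 − 1 = 0
So 3530 = 2584 + 610 + 233 + 89 + 13 + 1, with no two terms consecutive in the sequence.

2584 + 610 + 233 + 89 + 13 + 1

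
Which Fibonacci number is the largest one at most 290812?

196418

196418 ≤ 290812 < 317811, so the largest Fibonacci number not exceeding 290812 is 196418.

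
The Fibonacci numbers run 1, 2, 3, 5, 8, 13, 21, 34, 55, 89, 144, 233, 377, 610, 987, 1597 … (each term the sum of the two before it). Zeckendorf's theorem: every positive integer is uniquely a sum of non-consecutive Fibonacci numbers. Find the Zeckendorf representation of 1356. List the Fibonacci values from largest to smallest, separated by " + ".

987 + 233 + 89 + 34 + 13

987 ≤ 1356 < 1597, so take 987; remainder 369
233 ≤ 369 < 377, so take 233; remainder 136
89 ≤ 136 < 144, so take 89; remainder 47
34 ≤ 47 < 55, so take 34; remainder 13
13 ≤ 13 < 21, so take 13; remainder 0
So 1356 = 987 + 233 + 89 + 34 + 13, with no two terms consecutive in the sequence.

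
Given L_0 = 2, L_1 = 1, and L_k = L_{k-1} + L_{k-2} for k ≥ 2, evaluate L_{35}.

Iterating the recurrence up to L_{29} = 1149851 and L_{28} = 710647:
L_{30} = L_{29} + L_{28} = 1149851 + 710647 = 1860498
L_{31} = L_{30} + L_{29} = 1860498 + 1149851 = 3010349
L_{32} = L_{31} + L_{30} = 3010349 + 1860498 = 4870847
L_{33} = L_{32} + L_{31} = 4870847 + 3010349 = 7881196
L_{34} = L_{33} + L_{32} = 7881196 + 4870847 = 12752043
L_{35} = L_{34} + L_{33} = 12752043 + 7881196 = 20633239

20633239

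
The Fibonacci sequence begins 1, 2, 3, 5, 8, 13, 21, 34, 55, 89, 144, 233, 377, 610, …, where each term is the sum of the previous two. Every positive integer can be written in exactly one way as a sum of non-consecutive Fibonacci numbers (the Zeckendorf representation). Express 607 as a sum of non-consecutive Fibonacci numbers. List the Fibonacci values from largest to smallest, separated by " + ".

377 + 144 + 55 + 21 + 8 + 2

377 ≤ 607 < 610, so take 377; remainder 230
144 ≤ 230 < 233, so take 144; remainder 86
55 ≤ 86 < 89, so take 55; remainder 31
21 ≤ 31 < 34, so take 21; remainder 10
8 ≤ 10 < 13, so take 8; remainder 2
2 ≤ 2 < 3, so take 2; remainder 0
So 607 = 377 + 144 + 55 + 21 + 8 + 2, with no two terms consecutive in the sequence.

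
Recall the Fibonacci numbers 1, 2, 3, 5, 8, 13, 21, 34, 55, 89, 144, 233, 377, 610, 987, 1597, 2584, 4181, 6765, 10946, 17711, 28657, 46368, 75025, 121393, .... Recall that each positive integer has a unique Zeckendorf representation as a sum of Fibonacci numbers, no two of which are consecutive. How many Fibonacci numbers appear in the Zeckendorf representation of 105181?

take 75025 (≤ 105181); 105181 − 75025 = 30156
take 28657 (≤ 30156); 30156 − 28657 = 1499
take 987 (≤ 1499); 1499 − 987 = 512
take 377 (≤ 512); 512 − 377 = 135
take 89 (≤ 135); 135 − 89 = 46
take 34 (≤ 46); 46 − 34 = 12
take 8 (≤ 12); 12 − 8 = 4
take 3 (≤ 4); 4 − 3 = 1
take 1 (≤ 1); 1 − 1 = 0
105181 = 75025 + 28657 + 987 + 377 + 89 + 34 + 8 + 3 + 1, which has 9 terms.

9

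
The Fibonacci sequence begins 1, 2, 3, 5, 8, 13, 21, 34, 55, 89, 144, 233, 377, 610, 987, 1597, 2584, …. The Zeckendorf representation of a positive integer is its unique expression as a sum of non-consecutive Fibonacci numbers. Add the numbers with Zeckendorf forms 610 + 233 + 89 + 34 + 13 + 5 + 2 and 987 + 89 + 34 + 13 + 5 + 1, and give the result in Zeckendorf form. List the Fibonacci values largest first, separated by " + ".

1597 + 377 + 89 + 34 + 13 + 5

The two numbers are 986 and 1129, so their sum is 2115.
Greedily peel off the largest Fibonacci term at each step:
1597 ≤ 2115 < 2584, so take 1597; remainder 518
377 ≤ 518 < 610, so take 377; remainder 141
89 ≤ 141 < 144, so take 89; remainder 52
34 ≤ 52 < 55, so take 34; remainder 18
13 ≤ 18 < 21, so take 13; remainder 5
5 ≤ 5 < 8, so take 5; remainder 0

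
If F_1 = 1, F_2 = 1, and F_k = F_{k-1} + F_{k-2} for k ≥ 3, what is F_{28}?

Iterating the recurrence up to F_{21} = 10946 and F_{20} = 6765:
F_{22} = F_{21} + F_{20} = 10946 + 6765 = 17711
F_{23} = F_{22} + F_{21} = 17711 + 10946 = 28657
F_{24} = F_{23} + F_{22} = 28657 + 17711 = 46368
F_{25} = F_{24} + F_{23} = 46368 + 28657 = 75025
F_{26} = F_{25} + F_{24} = 75025 + 46368 = 121393
F_{27} = F_{26} + F_{25} = 121393 + 75025 = 196418
F_{28} = F_{27} + F_{26} = 196418 + 121393 = 317811

317811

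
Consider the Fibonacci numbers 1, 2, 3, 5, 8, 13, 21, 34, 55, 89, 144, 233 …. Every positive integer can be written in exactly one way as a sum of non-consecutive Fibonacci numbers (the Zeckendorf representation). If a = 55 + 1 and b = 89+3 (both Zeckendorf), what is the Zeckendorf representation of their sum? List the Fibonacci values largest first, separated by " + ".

144 + 3 + 1

The two numbers are 56 and 92, so their sum is 148.
Greedy algorithm:
largest Fibonacci ≤ 148 is 144; 148 − 144 = 4
largest Fibonacci ≤ 4 is 3; 4 − 3 = 1
largest Fibonacci ≤ 1 is 1; 1 − 1 = 0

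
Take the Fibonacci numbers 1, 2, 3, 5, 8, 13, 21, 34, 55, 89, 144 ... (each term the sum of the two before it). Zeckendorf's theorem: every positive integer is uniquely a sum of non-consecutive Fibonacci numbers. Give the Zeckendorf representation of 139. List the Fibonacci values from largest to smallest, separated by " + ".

89 + 34 + 13 + 3

Repeatedly subtract the largest Fibonacci number that fits:
subtract 89 from 139: 50 remains
subtract 34 from 50: 16 remains
subtract 13 from 16: 3 remains
subtract 3 from 3: 0 remains
So 139 = 89 + 34 + 13 + 3, with no two terms consecutive in the sequence.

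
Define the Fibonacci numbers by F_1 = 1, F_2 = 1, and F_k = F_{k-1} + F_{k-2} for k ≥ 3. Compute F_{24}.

Iterating the recurrence up to F_{16} = 987 and F_{15} = 610:
F_{17} = F_{16} + F_{15} = 987 + 610 = 1597
F_{18} = F_{17} + F_{16} = 1597 + 987 = 2584
F_{19} = F_{18} + F_{17} = 2584 + 1597 = 4181
F_{20} = F_{19} + F_{18} = 4181 + 2584 = 6765
F_{21} = F_{20} + F_{19} = 6765 + 4181 = 10946
F_{22} = F_{21} + F_{20} = 10946 + 6765 = 17711
F_{23} = F_{22} + F_{21} = 17711 + 10946 = 28657
F_{24} = F_{23} + F_{22} = 28657 + 17711 = 46368

46368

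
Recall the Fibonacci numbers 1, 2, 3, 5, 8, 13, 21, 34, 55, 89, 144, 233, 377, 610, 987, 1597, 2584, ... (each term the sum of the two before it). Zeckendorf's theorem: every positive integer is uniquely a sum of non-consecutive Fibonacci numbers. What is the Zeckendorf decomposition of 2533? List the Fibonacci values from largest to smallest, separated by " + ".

largest Fibonacci ≤ 2533 is 1597; 2533 − 1597 = 936
largest Fibonacci ≤ 936 is 610; 936 − 610 = 326
largest Fibonacci ≤ 326 is 233; 326 − 233 = 93
largest Fibonacci ≤ 93 is 89; 93 − 89 = 4
largest Fibonacci ≤ 4 is 3; 4 − 3 = 1
largest Fibonacci ≤ 1 is 1; 1 − 1 = 0
So 2533 = 1597 + 610 + 233 + 89 + 3 + 1, with no two terms consecutive in the sequence.

1597 + 610 + 233 + 89 + 3 + 1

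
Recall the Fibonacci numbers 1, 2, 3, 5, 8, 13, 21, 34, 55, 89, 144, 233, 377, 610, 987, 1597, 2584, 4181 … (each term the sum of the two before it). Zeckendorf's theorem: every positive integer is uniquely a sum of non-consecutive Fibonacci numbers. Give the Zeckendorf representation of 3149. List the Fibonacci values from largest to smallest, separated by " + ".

2584 + 377 + 144 + 34 + 8 + 2

Greedy algorithm:
subtract 2584 from 3149: 565 remains
subtract 377 from 565: 188 remains
subtract 144 from 188: 44 remains
subtract 34 from 44: 10 remains
subtract 8 from 10: 2 remains
subtract 2 from 2: 0 remains
So 3149 = 2584 + 377 + 144 + 34 + 8 + 2, with no two terms consecutive in the sequence.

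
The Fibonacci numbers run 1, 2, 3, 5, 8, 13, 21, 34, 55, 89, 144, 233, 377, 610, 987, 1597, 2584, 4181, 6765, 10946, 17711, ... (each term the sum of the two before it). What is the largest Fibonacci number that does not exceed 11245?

10946 ≤ 11245 < 17711, so the largest Fibonacci number not exceeding 11245 is 10946.

10946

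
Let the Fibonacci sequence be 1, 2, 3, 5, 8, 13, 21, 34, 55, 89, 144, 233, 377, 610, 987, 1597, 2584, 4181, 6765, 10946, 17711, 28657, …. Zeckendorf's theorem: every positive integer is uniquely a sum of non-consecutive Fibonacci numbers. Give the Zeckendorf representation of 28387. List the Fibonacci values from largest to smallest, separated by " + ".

Greedily peel off the largest Fibonacci term at each step:
largest Fibonacci ≤ 28387 is 17711; 28387 − 17711 = 10676
largest Fibonacci ≤ 10676 is 6765; 10676 − 6765 = 3911
largest Fibonacci ≤ 3911 is 2584; 3911 − 2584 = 1327
largest Fibonacci ≤ 1327 is 987; 1327 − 987 = 340
largest Fibonacci ≤ 340 is 233; 340 − 233 = 107
largest Fibonacci ≤ 107 is 89; 107 − 89 = 18
largest Fibonacci ≤ 18 is 13; 18 − 13 = 5
largest Fibonacci ≤ 5 is 5; 5 − 5 = 0
So 28387 = 17711 + 6765 + 2584 + 987 + 233 + 89 + 13 + 5, with no two terms consecutive in the sequence.

17711 + 6765 + 2584 + 987 + 233 + 89 + 13 + 5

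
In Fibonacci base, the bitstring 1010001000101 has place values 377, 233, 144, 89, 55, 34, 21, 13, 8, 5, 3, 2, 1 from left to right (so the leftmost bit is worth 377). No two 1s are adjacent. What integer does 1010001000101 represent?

546

Summing the place values of the 1 bits: 377 + 144 + 21 + 3 + 1 = 546.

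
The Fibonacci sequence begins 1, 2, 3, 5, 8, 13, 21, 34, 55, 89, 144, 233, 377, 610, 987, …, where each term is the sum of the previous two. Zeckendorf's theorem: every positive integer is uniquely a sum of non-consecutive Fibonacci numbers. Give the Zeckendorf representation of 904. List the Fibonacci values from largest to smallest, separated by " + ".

Repeatedly subtract the largest Fibonacci number that fits:
largest Fibonacci ≤ 904 is 610; 904 − 610 = 294
largest Fibonacci ≤ 294 is 233; 294 − 233 = 61
largest Fibonacci ≤ 61 is 55; 61 − 55 = 6
largest Fibonacci ≤ 6 is 5; 6 − 5 = 1
largest Fibonacci ≤ 1 is 1; 1 − 1 = 0
So 904 = 610 + 233 + 55 + 5 + 1, with no two terms consecutive in the sequence.

610 + 233 + 55 + 5 + 1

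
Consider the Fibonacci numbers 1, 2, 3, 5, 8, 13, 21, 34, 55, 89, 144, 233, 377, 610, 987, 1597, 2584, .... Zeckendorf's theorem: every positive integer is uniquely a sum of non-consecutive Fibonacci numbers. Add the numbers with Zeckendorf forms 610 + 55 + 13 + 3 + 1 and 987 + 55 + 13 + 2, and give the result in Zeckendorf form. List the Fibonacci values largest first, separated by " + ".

1597 + 89 + 34 + 13 + 5 + 1

The two numbers are 682 and 1057, so their sum is 1739.
1739: greatest Fibonacci not exceeding it is 1597, leaving 142
142: greatest Fibonacci not exceeding it is 89, leaving 53
53: greatest Fibonacci not exceeding it is 34, leaving 19
19: greatest Fibonacci not exceeding it is 13, leaving 6
6: greatest Fibonacci not exceeding it is 5, leaving 1
1: greatest Fibonacci not exceeding it is 1, leaving 0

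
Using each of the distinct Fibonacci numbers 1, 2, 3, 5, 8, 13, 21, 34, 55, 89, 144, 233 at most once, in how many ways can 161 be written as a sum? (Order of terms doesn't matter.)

6

Starting from the Zeckendorf form and repeatedly splitting a term F_k into F_{k−1} + F_{k−2} (when neither is already used) reaches every representation.
161 = 144+13+3+1 = 144+8+5+3+1 = 89+55+13+3+1 = 89+55+8+5+3+1 = … (2 more), for 6 in all.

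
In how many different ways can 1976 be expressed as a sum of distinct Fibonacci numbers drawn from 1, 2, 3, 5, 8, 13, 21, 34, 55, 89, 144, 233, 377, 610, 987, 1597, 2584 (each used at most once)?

1976 = 1597+377+2 = 1597+233+144+2 = 987+610+377+2 = 1597+233+89+55+2 = 987+610+233+144+2 = … (7 more), for 12 in all.

12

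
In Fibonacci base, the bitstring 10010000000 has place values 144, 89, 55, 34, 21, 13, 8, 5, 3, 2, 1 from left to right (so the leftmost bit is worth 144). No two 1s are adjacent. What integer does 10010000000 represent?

178

Summing the place values of the 1 bits: 144 + 34 = 178.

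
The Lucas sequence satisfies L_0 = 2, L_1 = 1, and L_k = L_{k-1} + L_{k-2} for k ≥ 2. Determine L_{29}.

Iterating the recurrence up to L_{23} = 64079 and L_{22} = 39603:
L_{24} = L_{23} + L_{22} = 64079 + 39603 = 103682
L_{25} = L_{24} + L_{23} = 103682 + 64079 = 167761
L_{26} = L_{25} + L_{24} = 167761 + 103682 = 271443
L_{27} = L_{26} + L_{25} = 271443 + 167761 = 439204
L_{28} = L_{27} + L_{26} = 439204 + 271443 = 710647
L_{29} = L_{28} + L_{27} = 710647 + 439204 = 1149851

1149851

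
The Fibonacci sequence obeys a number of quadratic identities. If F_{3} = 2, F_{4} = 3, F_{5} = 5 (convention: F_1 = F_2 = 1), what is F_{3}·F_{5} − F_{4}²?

1

2·5 − 3² = 10 − 9 = 1. (Cassini's identity: F_{k−1}F_{k+1} − F_k² = (−1)^k.)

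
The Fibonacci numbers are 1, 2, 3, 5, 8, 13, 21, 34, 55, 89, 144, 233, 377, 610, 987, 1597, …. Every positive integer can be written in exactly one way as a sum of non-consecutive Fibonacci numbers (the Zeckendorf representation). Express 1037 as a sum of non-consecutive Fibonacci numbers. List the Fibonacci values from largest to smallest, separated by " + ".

987 + 34 + 13 + 3

largest Fibonacci ≤ 1037 is 987; 1037 − 987 = 50
largest Fibonacci ≤ 50 is 34; 50 − 34 = 16
largest Fibonacci ≤ 16 is 13; 16 − 13 = 3
largest Fibonacci ≤ 3 is 3; 3 − 3 = 0
So 1037 = 987 + 34 + 13 + 3, with no two terms consecutive in the sequence.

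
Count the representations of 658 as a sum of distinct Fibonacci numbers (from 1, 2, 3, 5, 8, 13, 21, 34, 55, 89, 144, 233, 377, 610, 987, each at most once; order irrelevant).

17

Starting from the Zeckendorf form and repeatedly splitting a term F_k into F_{k−1} + F_{k−2} (when neither is already used) reaches every representation.
658 = 610+34+13+1 = 610+34+8+5+1 = 377+233+34+13+1 = … (14 more), for 17 in all.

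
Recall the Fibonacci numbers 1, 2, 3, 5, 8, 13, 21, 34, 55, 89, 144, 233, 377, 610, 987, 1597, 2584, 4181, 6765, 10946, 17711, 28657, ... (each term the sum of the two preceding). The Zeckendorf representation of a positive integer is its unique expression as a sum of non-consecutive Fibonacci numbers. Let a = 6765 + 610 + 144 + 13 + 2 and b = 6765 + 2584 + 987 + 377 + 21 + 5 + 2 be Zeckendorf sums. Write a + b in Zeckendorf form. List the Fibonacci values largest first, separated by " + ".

The two numbers are 7534 and 10741, so their sum is 18275.
17711 ≤ 18275 < 28657, so take 17711; remainder 564
377 ≤ 564 < 610, so take 377; remainder 187
144 ≤ 187 < 233, so take 144; remainder 43
34 ≤ 43 < 55, so take 34; remainder 9
8 ≤ 9 < 13, so take 8; remainder 1
1 ≤ 1 < 2, so take 1; remainder 0

17711 + 377 + 144 + 34 + 8 + 1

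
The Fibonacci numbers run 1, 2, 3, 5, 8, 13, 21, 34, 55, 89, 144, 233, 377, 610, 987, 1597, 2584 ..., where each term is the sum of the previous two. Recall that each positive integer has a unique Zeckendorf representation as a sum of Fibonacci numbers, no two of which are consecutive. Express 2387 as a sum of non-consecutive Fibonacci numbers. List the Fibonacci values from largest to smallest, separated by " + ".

Repeatedly subtract the largest Fibonacci number that fits:
1597 ≤ 2387 < 2584, so take 1597; remainder 790
610 ≤ 790 < 987, so take 610; remainder 180
144 ≤ 180 < 233, so take 144; remainder 36
34 ≤ 36 < 55, so take 34; remainder 2
2 ≤ 2 < 3, so take 2; remainder 0
So 2387 = 1597 + 610 + 144 + 34 + 2, with no two terms consecutive in the sequence.

1597 + 610 + 144 + 34 + 2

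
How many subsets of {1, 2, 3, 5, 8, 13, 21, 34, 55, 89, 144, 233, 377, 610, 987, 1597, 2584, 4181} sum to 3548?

32

3548 = 2584+610+233+89+21+8+3 = 2584+610+233+89+21+8+2+1 = 2584+610+233+55+34+21+8+3 = 2584+610+233+89+21+5+3+2+1 = 2584+610+233+55+34+21+8+2+1 = … (27 more), for 32 in all.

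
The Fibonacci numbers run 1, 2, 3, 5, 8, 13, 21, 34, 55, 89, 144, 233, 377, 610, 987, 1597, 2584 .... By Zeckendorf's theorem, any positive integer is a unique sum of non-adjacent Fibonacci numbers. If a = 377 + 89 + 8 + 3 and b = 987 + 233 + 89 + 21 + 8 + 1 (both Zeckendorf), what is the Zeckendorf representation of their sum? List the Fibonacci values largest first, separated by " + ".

1597 + 144 + 55 + 13 + 5 + 2

The two numbers are 477 and 1339, so their sum is 1816.
take 1597 (≤ 1816); 1816 − 1597 = 219
take 144 (≤ 219); 219 − 144 = 75
take 55 (≤ 75); 75 − 55 = 20
take 13 (≤ 20); 20 − 13 = 7
take 5 (≤ 7); 7 − 5 = 2
take 2 (≤ 2); 2 − 2 = 0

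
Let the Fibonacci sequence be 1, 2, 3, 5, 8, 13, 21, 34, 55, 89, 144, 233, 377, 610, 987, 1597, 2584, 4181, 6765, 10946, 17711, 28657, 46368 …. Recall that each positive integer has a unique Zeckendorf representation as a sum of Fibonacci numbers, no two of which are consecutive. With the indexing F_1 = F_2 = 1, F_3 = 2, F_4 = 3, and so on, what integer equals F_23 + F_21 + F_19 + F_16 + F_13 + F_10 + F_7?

F_23 + F_21 + F_19 + F_16 + F_13 + F_10 + F_7 = 28657 + 10946 + 4181 + 987 + 233 + 55 + 13 = 45072.

45072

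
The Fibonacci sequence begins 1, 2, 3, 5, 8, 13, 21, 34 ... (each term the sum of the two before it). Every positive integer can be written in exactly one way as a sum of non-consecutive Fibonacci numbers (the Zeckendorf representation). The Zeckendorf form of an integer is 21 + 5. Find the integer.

21 + 5 = 26.

26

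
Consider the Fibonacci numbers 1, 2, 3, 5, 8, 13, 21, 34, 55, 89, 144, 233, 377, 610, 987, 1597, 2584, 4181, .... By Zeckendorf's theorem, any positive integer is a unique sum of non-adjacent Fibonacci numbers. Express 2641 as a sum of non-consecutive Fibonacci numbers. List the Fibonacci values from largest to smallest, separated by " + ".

Greedy algorithm:
2641 − 2584 = 57
57 − 55 = 2
2 − 2 = 0
So 2641 = 2584 + 55 + 2, with no two terms consecutive in the sequence.

2584 + 55 + 2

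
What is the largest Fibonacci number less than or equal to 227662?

196418

196418 ≤ 227662 < 317811, so the largest Fibonacci number not exceeding 227662 is 196418.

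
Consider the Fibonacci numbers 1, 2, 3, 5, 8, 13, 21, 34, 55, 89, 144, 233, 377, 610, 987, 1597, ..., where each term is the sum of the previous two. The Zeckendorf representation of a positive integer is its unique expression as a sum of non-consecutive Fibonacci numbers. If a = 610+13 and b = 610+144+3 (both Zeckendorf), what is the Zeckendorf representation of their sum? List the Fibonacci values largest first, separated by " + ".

The two numbers are 623 and 757, so their sum is 1380.
Greedily peel off the largest Fibonacci term at each step:
largest Fibonacci ≤ 1380 is 987; 1380 − 987 = 393
largest Fibonacci ≤ 393 is 377; 393 − 377 = 16
largest Fibonacci ≤ 16 is 13; 16 − 13 = 3
largest Fibonacci ≤ 3 is 3; 3 − 3 = 0

987 + 377 + 13 + 3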